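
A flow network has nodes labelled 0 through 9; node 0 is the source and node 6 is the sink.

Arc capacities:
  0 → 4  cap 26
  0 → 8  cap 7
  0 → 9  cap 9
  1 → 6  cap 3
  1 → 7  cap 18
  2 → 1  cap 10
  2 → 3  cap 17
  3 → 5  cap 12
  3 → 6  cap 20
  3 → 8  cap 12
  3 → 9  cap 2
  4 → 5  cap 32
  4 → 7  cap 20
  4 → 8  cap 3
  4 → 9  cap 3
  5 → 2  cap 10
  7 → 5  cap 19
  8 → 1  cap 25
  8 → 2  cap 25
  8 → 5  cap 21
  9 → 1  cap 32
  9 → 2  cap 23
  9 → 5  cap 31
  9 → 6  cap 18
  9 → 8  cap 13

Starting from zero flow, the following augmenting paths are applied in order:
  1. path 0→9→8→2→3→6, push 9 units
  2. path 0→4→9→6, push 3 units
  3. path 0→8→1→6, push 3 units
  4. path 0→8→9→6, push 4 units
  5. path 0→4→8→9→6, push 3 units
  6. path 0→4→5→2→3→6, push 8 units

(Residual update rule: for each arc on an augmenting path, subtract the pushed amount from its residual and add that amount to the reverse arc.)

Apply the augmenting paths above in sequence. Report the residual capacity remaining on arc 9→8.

after path 1 (0→9→8→2→3→6, push 9): res(9,8)=4
after path 2 (0→4→9→6, push 3): res(9,8)=4
after path 3 (0→8→1→6, push 3): res(9,8)=4
after path 4 (0→8→9→6, push 4): res(9,8)=8
after path 5 (0→4→8→9→6, push 3): res(9,8)=11
after path 6 (0→4→5→2→3→6, push 8): res(9,8)=11

Residual capacity of (9,8): 11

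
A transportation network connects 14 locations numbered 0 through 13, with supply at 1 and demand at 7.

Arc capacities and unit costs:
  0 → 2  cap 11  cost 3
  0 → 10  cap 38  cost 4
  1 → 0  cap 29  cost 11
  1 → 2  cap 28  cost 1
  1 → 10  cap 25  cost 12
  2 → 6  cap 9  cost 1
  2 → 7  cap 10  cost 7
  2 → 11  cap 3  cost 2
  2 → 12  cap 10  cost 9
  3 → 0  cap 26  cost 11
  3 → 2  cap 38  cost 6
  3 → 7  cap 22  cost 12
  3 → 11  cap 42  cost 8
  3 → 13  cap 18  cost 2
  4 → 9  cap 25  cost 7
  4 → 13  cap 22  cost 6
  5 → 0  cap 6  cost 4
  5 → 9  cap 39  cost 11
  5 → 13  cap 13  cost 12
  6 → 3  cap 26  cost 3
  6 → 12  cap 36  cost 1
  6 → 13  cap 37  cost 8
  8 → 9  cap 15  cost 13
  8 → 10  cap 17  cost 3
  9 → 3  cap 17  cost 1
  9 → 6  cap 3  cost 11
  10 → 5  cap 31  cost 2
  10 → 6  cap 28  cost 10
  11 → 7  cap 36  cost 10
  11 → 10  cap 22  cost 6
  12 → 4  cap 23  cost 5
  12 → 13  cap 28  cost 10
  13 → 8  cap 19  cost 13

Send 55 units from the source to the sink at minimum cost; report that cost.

Minimum cost for 55 units: 1617

shortest-cost path #1: 1→2→7 push 10 @ unit cost 8 (adds 80)
shortest-cost path #2: 1→2→11→7 push 3 @ unit cost 13 (adds 39)
shortest-cost path #3: 1→2→6→3→7 push 9 @ unit cost 17 (adds 153)
shortest-cost path #4: 1→2→12→4→9→3→7 push 6 @ unit cost 35 (adds 210)
shortest-cost path #5: 1→10→6→3→7 push 7 @ unit cost 37 (adds 259)
shortest-cost path #6: 1→10→6→3→11→7 push 10 @ unit cost 43 (adds 430)
shortest-cost path #7: 1→10→5→9→3→11→7 push 8 @ unit cost 44 (adds 352)
shortest-cost path #8: 1→0→10→5→9→3→11→7 push 2 @ unit cost 47 (adds 94)
total cost = 1617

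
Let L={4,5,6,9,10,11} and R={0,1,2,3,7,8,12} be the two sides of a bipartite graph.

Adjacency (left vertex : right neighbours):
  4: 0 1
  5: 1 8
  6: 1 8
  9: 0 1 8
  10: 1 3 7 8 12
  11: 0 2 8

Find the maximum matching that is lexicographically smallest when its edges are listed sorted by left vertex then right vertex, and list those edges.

|M| = 5 (so the lex-smallest maximum matching has 5 edges)
process left vertices in ascending order; for each, take the smallest-labelled available neighbour that still permits 5 edges overall, or leave it unmatched if none does
lex-smallest matching: {4-0, 5-1, 6-8, 10-3, 11-2}

Lex-smallest maximum matching: {(4,0), (5,1), (6,8), (10,3), (11,2)}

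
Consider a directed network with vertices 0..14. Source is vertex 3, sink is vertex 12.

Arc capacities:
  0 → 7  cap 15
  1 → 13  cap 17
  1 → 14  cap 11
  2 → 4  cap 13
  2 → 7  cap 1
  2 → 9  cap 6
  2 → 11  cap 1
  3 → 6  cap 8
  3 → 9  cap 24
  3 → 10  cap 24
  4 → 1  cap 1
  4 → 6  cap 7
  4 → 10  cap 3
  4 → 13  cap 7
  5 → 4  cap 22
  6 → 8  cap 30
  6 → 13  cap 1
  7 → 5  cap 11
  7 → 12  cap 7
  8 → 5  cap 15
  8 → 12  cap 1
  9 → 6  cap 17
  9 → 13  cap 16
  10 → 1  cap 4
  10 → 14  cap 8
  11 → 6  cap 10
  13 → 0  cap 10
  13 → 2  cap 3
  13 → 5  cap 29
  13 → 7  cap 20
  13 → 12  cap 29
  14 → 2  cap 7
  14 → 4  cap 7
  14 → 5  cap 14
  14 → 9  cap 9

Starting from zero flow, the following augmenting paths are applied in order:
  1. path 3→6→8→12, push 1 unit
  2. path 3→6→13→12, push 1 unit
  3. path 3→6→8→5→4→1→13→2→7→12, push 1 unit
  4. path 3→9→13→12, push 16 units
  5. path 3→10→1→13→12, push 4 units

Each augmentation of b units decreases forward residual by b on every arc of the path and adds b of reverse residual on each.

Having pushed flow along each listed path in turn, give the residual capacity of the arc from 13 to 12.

after path 1 (3→6→8→12, push 1): res(13,12)=29
after path 2 (3→6→13→12, push 1): res(13,12)=28
after path 3 (3→6→8→5→4→1→13→2→7→12, push 1): res(13,12)=28
after path 4 (3→9→13→12, push 16): res(13,12)=12
after path 5 (3→10→1→13→12, push 4): res(13,12)=8

Residual capacity of (13,12): 8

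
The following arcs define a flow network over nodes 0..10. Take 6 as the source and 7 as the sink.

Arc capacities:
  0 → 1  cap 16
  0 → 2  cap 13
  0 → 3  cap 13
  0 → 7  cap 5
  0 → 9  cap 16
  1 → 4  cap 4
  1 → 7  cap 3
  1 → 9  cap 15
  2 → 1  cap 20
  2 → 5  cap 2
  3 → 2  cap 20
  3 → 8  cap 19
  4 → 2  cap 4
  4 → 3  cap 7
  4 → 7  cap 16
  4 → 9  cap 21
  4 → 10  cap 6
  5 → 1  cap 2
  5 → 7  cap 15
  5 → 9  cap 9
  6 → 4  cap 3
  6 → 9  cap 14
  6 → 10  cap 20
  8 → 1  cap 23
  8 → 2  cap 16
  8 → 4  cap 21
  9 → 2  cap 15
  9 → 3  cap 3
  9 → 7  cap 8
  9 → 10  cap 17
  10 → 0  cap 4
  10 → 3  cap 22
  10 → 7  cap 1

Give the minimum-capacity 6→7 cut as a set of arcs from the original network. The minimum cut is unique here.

Min-cut arcs: {(1,7), (2,5), (4,7), (9,7), (10,0), (10,7)} (total capacity 34)

augment #1: 6→4→7 push 3
augment #2: 6→9→7 push 8
augment #3: 6→10→7 push 1
augment #4: 6→10→0→7 push 4
augment #5: 6→9→2→1→7 push 3
augment #6: 6→9→2→5→7 push 2
augment #7: 6→9→2→1→4→7 push 1
augment #8: 6→10→3→8→4→7 push 12
max flow = 34; residual-reachable set from 6 gives S-side
cut edges (S→T): {(1,7), (2,5), (4,7), (9,7), (10,0), (10,7)} total cap 34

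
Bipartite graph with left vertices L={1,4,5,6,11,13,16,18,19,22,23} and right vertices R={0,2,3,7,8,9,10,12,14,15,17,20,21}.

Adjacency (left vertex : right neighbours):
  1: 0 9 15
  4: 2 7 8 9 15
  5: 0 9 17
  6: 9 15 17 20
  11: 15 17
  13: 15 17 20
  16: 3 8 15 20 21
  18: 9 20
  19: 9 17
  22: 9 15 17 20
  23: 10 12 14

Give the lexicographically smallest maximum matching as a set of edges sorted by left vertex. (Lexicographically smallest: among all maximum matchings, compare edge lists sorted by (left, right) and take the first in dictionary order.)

Lex-smallest maximum matching: {(1,0), (4,2), (5,9), (6,15), (11,17), (13,20), (16,3), (23,10)}

|M| = 8 (so the lex-smallest maximum matching has 8 edges)
process left vertices in ascending order; for each, take the smallest-labelled available neighbour that still permits 8 edges overall, or leave it unmatched if none does
lex-smallest matching: {1-0, 4-2, 5-9, 6-15, 11-17, 13-20, 16-3, 23-10}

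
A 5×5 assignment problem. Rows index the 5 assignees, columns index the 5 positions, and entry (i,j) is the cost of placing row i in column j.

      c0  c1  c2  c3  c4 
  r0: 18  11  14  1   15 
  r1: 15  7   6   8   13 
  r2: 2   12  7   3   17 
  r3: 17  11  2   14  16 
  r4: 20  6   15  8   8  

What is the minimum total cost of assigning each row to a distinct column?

optimal assignment: row0→col3 (cost 1), row1→col1 (cost 7), row2→col0 (cost 2), row3→col2 (cost 2), row4→col4 (cost 8)
total = 1 + 7 + 2 + 2 + 8 = 20

Minimum assignment cost: 20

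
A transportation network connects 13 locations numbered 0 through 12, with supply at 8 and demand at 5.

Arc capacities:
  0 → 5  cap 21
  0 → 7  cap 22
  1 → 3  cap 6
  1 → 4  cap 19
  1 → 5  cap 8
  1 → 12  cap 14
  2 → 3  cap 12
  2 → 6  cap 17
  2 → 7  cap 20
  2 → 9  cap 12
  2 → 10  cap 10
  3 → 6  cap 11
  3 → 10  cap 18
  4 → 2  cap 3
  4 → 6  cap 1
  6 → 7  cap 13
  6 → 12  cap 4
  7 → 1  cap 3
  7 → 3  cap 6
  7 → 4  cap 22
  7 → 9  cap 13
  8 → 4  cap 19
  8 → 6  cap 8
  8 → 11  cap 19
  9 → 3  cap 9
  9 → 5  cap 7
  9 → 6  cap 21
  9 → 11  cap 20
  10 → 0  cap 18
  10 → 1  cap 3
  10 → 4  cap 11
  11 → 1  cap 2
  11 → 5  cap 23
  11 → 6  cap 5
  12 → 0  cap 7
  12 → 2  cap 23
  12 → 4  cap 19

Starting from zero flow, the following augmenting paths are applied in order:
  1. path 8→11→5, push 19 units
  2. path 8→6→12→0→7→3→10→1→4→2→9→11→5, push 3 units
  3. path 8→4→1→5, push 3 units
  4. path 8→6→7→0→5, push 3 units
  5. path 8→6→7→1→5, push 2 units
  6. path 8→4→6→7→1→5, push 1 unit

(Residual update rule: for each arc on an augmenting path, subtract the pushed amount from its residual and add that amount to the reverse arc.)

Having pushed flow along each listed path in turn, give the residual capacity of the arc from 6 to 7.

after path 1 (8→11→5, push 19): res(6,7)=13
after path 2 (8→6→12→0→7→3→10→1→4→2→9→11→5, push 3): res(6,7)=13
after path 3 (8→4→1→5, push 3): res(6,7)=13
after path 4 (8→6→7→0→5, push 3): res(6,7)=10
after path 5 (8→6→7→1→5, push 2): res(6,7)=8
after path 6 (8→4→6→7→1→5, push 1): res(6,7)=7

Residual capacity of (6,7): 7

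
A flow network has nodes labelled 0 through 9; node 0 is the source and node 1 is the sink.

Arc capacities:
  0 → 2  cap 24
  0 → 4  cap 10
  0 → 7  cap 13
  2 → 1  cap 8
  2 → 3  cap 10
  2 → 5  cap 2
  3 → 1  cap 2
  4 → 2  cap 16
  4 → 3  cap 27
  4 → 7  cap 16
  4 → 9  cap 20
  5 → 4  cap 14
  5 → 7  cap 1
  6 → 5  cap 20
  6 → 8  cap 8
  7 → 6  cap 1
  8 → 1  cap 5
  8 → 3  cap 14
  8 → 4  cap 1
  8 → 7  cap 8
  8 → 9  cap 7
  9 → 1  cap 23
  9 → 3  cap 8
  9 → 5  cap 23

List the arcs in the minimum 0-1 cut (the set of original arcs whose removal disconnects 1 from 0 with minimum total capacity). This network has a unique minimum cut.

Min-cut arcs: {(0,4), (2,1), (2,5), (3,1), (7,6)} (total capacity 23)

augment #1: 0→2→1 push 8
augment #2: 0→2→3→1 push 2
augment #3: 0→4→9→1 push 10
augment #4: 0→7→6→8→1 push 1
augment #5: 0→2→5→4→9→1 push 2
max flow = 23; residual-reachable set from 0 gives S-side
cut edges (S→T): {(0,4), (2,1), (2,5), (3,1), (7,6)} total cap 23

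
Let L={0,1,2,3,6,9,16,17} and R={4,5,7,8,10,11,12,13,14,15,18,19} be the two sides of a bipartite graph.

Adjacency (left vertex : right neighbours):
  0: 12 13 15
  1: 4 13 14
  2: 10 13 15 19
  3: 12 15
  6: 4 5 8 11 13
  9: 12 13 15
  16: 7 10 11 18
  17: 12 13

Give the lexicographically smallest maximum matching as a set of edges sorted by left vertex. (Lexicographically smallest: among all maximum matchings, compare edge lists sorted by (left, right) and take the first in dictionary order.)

|M| = 7 (so the lex-smallest maximum matching has 7 edges)
process left vertices in ascending order; for each, take the smallest-labelled available neighbour that still permits 7 edges overall, or leave it unmatched if none does
lex-smallest matching: {0-12, 1-4, 2-10, 3-15, 6-5, 9-13, 16-7}

Lex-smallest maximum matching: {(0,12), (1,4), (2,10), (3,15), (6,5), (9,13), (16,7)}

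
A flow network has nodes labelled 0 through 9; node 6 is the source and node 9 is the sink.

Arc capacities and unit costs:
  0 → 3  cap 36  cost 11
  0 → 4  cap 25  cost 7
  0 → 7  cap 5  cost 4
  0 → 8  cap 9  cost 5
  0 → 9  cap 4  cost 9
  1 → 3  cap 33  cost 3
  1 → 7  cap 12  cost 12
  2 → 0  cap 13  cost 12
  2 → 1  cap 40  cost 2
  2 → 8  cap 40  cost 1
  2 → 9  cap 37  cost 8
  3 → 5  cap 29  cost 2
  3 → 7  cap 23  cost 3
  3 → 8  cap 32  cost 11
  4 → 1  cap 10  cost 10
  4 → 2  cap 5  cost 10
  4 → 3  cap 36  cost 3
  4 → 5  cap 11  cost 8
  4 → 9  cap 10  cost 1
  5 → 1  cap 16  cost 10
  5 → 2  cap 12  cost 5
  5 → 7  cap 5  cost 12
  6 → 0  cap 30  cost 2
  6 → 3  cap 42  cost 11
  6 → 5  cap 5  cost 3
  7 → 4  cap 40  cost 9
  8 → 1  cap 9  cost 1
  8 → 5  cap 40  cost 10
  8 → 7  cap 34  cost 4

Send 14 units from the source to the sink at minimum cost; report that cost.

Minimum cost for 14 units: 144

shortest-cost path #1: 6→0→4→9 push 10 @ unit cost 10 (adds 100)
shortest-cost path #2: 6→0→9 push 4 @ unit cost 11 (adds 44)
total cost = 144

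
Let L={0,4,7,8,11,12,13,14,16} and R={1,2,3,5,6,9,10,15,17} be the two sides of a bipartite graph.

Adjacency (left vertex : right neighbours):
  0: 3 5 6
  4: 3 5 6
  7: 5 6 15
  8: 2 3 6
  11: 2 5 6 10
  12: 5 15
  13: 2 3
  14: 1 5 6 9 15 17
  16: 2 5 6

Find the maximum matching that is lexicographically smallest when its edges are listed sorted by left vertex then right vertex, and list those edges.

Lex-smallest maximum matching: {(0,3), (4,5), (7,6), (8,2), (11,10), (12,15), (14,1)}

|M| = 7 (so the lex-smallest maximum matching has 7 edges)
process left vertices in ascending order; for each, take the smallest-labelled available neighbour that still permits 7 edges overall, or leave it unmatched if none does
lex-smallest matching: {0-3, 4-5, 7-6, 8-2, 11-10, 12-15, 14-1}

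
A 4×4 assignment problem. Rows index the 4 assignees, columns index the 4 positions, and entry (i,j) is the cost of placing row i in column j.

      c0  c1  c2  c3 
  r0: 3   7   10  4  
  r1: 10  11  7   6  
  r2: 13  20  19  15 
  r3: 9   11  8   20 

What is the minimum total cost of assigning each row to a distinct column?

Minimum assignment cost: 34

optimal assignment: row0→col1 (cost 7), row1→col3 (cost 6), row2→col0 (cost 13), row3→col2 (cost 8)
total = 7 + 6 + 13 + 8 = 34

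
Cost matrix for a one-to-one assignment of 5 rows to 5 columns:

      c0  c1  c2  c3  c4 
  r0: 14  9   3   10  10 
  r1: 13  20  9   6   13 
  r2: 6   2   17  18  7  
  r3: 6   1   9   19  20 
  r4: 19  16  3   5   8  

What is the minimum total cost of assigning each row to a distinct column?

optimal assignment: row0→col2 (cost 3), row1→col3 (cost 6), row2→col0 (cost 6), row3→col1 (cost 1), row4→col4 (cost 8)
total = 3 + 6 + 6 + 1 + 8 = 24

Minimum assignment cost: 24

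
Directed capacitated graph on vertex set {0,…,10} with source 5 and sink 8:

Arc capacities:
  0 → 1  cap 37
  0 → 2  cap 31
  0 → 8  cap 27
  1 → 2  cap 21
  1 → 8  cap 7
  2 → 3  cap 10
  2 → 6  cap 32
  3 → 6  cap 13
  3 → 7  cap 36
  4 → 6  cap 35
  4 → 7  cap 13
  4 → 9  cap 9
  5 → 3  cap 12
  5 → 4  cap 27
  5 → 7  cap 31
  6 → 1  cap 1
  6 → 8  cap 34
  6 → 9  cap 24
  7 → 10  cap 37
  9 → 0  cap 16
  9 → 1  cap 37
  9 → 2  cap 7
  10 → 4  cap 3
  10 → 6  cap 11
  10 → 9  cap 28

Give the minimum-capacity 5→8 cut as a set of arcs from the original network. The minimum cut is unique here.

augment #1: 5→3→6→8 push 12
augment #2: 5→4→6→8 push 22
augment #3: 5→4→6→1→8 push 1
augment #4: 5→4→9→0→8 push 4
augment #5: 5→7→10→9→0→8 push 12
augment #6: 5→7→10→9→1→8 push 6
max flow = 57; residual-reachable set from 5 gives S-side
cut edges (S→T): {(1,8), (6,8), (9,0)} total cap 57

Min-cut arcs: {(1,8), (6,8), (9,0)} (total capacity 57)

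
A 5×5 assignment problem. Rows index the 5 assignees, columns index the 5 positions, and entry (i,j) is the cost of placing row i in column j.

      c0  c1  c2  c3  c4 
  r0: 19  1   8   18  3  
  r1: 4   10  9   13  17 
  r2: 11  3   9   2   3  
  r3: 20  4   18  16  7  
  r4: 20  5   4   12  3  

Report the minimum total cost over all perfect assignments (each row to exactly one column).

optimal assignment: row0→col4 (cost 3), row1→col0 (cost 4), row2→col3 (cost 2), row3→col1 (cost 4), row4→col2 (cost 4)
total = 3 + 4 + 2 + 4 + 4 = 17

Minimum assignment cost: 17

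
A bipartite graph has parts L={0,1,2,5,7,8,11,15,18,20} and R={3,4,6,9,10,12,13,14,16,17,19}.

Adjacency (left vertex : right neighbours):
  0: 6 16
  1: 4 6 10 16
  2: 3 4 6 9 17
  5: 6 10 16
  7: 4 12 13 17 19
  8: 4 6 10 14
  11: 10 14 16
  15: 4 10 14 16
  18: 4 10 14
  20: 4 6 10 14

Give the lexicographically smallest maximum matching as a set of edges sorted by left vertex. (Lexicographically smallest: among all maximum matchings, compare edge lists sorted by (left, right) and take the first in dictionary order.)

Lex-smallest maximum matching: {(0,6), (1,4), (2,3), (5,10), (7,12), (8,14), (11,16)}

|M| = 7 (so the lex-smallest maximum matching has 7 edges)
process left vertices in ascending order; for each, take the smallest-labelled available neighbour that still permits 7 edges overall, or leave it unmatched if none does
lex-smallest matching: {0-6, 1-4, 2-3, 5-10, 7-12, 8-14, 11-16}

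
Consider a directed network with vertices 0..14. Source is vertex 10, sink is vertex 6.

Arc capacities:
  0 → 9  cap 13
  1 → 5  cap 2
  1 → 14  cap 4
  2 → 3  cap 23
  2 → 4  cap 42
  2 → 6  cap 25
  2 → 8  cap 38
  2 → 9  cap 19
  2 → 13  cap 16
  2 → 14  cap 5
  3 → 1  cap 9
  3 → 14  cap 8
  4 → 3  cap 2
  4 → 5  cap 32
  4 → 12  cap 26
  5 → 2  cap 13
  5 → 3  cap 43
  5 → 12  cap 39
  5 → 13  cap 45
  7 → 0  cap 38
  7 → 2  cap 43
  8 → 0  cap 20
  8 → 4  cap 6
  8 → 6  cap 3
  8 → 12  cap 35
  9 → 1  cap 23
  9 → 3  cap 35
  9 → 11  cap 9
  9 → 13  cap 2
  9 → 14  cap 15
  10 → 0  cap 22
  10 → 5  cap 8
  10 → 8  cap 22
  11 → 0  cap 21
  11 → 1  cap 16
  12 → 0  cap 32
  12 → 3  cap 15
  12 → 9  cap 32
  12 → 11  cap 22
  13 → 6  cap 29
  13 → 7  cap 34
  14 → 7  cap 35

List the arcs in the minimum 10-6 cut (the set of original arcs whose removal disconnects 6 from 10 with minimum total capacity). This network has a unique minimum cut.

Min-cut arcs: {(0,9), (10,5), (10,8)} (total capacity 43)

augment #1: 10→8→6 push 3
augment #2: 10→5→2→6 push 8
augment #3: 10→0→9→13→6 push 2
augment #4: 10→8→4→5→2→6 push 5
augment #5: 10→8→4→5→13→6 push 1
augment #6: 10→0→9→1→5→13→6 push 2
augment #7: 10→0→9→14→7→2→6 push 9
augment #8: 10→8→12→3→14→7→2→6 push 3
augment #9: 10→8→12→3→14→7→2→13→6 push 5
augment #10: 10→8→12→9→14→7→2→13→6 push 5
max flow = 43; residual-reachable set from 10 gives S-side
cut edges (S→T): {(0,9), (10,5), (10,8)} total cap 43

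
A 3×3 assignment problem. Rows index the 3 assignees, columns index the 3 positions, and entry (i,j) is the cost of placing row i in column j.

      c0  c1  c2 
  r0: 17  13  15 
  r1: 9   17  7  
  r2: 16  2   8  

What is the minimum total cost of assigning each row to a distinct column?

one of 2 optimal assignments: row0→col0 (cost 17), row1→col2 (cost 7), row2→col1 (cost 2)
total = 17 + 7 + 2 = 26

Minimum assignment cost: 26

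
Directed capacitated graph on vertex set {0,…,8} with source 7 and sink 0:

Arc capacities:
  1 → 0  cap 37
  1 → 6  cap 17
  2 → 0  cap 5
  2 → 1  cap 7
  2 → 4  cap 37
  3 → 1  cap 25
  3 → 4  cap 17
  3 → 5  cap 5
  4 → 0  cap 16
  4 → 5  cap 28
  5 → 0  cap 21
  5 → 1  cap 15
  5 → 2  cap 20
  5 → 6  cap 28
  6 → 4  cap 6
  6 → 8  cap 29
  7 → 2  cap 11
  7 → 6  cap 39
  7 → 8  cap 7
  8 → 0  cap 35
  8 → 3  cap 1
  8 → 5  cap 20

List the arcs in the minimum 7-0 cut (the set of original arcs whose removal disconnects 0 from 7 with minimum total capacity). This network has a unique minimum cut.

Min-cut arcs: {(6,4), (6,8), (7,2), (7,8)} (total capacity 53)

augment #1: 7→2→0 push 5
augment #2: 7→8→0 push 7
augment #3: 7→2→1→0 push 6
augment #4: 7→6→4→0 push 6
augment #5: 7→6→8→0 push 28
augment #6: 7→6→8→5→0 push 1
max flow = 53; residual-reachable set from 7 gives S-side
cut edges (S→T): {(6,4), (6,8), (7,2), (7,8)} total cap 53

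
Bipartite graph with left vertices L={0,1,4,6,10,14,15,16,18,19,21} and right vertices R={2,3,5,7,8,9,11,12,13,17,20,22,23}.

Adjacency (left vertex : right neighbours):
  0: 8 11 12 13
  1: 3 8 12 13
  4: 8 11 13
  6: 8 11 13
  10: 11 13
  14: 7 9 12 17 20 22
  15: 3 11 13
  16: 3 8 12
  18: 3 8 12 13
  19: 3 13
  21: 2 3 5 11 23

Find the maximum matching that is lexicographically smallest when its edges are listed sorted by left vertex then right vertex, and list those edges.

|M| = 7 (so the lex-smallest maximum matching has 7 edges)
process left vertices in ascending order; for each, take the smallest-labelled available neighbour that still permits 7 edges overall, or leave it unmatched if none does
lex-smallest matching: {0-8, 1-3, 4-11, 6-13, 14-7, 16-12, 21-2}

Lex-smallest maximum matching: {(0,8), (1,3), (4,11), (6,13), (14,7), (16,12), (21,2)}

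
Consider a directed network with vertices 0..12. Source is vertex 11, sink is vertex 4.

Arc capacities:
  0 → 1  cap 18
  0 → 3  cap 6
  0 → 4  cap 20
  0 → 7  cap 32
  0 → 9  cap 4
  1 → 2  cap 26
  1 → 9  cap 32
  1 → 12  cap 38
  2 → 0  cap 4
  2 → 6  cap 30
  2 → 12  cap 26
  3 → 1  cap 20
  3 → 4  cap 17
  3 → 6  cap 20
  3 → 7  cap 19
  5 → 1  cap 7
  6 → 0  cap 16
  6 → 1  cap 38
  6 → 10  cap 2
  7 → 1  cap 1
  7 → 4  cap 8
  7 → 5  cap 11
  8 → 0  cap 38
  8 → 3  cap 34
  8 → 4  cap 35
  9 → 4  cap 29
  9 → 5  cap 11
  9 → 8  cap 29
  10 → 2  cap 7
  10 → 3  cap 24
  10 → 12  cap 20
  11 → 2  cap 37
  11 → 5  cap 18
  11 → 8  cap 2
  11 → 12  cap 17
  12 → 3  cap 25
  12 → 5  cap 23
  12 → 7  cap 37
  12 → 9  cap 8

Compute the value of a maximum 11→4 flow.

Maximum flow value: 63

augment #1: 11→8→4 bottleneck 2, total now 2
augment #2: 11→2→0→4 bottleneck 4, total now 6
augment #3: 11→12→3→4 bottleneck 17, total now 23
augment #4: 11→2→6→0→4 bottleneck 16, total now 39
augment #5: 11→2→12→7→4 bottleneck 8, total now 47
augment #6: 11→2→12→9→4 bottleneck 8, total now 55
augment #7: 11→5→1→9→4 bottleneck 7, total now 62
augment #8: 11→2→6→1→9→4 bottleneck 1, total now 63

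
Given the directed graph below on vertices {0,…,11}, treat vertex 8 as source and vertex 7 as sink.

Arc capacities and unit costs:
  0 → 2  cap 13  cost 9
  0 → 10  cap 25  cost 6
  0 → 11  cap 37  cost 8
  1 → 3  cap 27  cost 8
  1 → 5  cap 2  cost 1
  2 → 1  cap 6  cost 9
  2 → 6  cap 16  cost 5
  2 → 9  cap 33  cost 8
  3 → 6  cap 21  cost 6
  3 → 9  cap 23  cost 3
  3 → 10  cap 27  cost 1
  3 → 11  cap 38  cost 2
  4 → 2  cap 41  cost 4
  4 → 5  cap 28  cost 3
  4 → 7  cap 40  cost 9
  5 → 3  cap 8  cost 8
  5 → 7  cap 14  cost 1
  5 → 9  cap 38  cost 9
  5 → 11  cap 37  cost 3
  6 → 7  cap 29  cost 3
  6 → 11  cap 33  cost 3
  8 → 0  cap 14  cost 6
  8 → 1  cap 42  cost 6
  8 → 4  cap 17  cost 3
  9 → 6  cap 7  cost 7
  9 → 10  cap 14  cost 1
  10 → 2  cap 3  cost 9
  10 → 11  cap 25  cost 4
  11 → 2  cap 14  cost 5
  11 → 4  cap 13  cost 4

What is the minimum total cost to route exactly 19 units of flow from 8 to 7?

shortest-cost path #1: 8→4→5→7 push 14 @ unit cost 7 (adds 98)
shortest-cost path #2: 8→4→7 push 3 @ unit cost 12 (adds 36)
shortest-cost path #3: 8→1→5→4→7 push 2 @ unit cost 13 (adds 26)
total cost = 160

Minimum cost for 19 units: 160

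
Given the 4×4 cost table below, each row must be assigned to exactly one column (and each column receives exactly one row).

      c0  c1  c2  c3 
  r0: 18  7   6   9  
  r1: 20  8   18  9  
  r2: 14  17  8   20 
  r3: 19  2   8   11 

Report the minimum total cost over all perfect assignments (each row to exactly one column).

Minimum assignment cost: 31

optimal assignment: row0→col2 (cost 6), row1→col3 (cost 9), row2→col0 (cost 14), row3→col1 (cost 2)
total = 6 + 9 + 14 + 2 = 31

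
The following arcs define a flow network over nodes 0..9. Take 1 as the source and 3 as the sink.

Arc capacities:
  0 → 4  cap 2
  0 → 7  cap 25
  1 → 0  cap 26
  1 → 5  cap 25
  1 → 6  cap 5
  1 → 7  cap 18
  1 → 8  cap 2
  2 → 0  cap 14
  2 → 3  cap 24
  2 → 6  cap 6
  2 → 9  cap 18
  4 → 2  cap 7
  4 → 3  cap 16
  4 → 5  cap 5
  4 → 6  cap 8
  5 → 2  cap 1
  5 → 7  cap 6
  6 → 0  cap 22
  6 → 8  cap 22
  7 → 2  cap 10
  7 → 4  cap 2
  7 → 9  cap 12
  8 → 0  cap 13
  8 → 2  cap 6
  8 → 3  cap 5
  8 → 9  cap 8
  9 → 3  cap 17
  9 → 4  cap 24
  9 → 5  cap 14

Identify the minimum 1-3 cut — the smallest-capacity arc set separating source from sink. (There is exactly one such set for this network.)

Min-cut arcs: {(0,4), (1,6), (1,8), (5,2), (7,2), (7,4), (7,9)} (total capacity 34)

augment #1: 1→8→3 push 2
augment #2: 1→0→4→3 push 2
augment #3: 1→5→2→3 push 1
augment #4: 1→6→8→3 push 3
augment #5: 1→7→2→3 push 10
augment #6: 1→7→4→3 push 2
augment #7: 1→7→9→3 push 6
augment #8: 1→0→7→9→3 push 6
augment #9: 1→6→8→2→3 push 2
max flow = 34; residual-reachable set from 1 gives S-side
cut edges (S→T): {(0,4), (1,6), (1,8), (5,2), (7,2), (7,4), (7,9)} total cap 34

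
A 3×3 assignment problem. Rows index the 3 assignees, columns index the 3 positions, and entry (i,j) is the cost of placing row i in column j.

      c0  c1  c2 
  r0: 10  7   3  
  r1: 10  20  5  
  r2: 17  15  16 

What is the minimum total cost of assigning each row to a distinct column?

optimal assignment: row0→col2 (cost 3), row1→col0 (cost 10), row2→col1 (cost 15)
total = 3 + 10 + 15 = 28

Minimum assignment cost: 28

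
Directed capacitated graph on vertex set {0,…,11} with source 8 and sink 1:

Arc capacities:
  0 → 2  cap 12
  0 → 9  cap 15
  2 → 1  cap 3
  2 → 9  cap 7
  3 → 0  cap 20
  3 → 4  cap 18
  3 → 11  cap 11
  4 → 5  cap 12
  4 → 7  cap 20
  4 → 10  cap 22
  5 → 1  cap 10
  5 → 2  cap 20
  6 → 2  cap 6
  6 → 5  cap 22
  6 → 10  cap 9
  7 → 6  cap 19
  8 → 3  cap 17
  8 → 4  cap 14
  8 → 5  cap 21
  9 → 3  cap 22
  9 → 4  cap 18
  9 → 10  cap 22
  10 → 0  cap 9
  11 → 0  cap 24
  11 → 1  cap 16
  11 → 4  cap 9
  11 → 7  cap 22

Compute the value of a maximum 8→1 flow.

augment #1: 8→5→1 bottleneck 10, total now 10
augment #2: 8→3→11→1 bottleneck 11, total now 21
augment #3: 8→5→2→1 bottleneck 3, total now 24

Maximum flow value: 24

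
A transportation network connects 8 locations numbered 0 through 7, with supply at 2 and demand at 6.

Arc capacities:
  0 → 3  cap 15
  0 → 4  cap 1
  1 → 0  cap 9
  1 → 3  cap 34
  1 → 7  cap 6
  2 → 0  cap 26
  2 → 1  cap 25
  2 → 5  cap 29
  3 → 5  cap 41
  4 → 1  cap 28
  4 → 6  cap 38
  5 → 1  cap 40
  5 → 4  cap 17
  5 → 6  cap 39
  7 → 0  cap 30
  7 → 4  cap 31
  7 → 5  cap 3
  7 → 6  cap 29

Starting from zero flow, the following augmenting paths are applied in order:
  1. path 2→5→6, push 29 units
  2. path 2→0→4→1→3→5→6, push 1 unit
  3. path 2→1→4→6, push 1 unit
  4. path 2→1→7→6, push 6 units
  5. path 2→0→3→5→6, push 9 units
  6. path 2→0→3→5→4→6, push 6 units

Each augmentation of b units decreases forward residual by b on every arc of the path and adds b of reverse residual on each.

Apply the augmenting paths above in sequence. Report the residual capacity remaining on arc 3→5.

after path 1 (2→5→6, push 29): res(3,5)=41
after path 2 (2→0→4→1→3→5→6, push 1): res(3,5)=40
after path 3 (2→1→4→6, push 1): res(3,5)=40
after path 4 (2→1→7→6, push 6): res(3,5)=40
after path 5 (2→0→3→5→6, push 9): res(3,5)=31
after path 6 (2→0→3→5→4→6, push 6): res(3,5)=25

Residual capacity of (3,5): 25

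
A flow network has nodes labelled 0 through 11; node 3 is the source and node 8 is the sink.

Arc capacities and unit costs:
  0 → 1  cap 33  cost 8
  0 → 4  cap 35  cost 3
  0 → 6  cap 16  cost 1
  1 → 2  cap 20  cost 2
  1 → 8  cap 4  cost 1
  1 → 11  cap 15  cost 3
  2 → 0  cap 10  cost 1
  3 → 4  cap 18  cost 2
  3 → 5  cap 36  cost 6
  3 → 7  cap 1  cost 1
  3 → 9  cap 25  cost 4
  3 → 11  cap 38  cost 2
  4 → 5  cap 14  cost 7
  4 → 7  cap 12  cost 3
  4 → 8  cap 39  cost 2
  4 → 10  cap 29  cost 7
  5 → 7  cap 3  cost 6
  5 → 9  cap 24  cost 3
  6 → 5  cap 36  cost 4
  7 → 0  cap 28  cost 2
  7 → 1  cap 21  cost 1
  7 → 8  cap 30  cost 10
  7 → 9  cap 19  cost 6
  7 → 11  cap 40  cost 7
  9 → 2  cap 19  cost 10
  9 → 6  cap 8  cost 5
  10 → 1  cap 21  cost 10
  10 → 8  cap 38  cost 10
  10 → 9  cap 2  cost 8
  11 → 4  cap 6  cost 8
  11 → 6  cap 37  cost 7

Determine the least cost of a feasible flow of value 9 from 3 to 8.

shortest-cost path #1: 3→7→1→8 push 1 @ unit cost 3 (adds 3)
shortest-cost path #2: 3→4→8 push 8 @ unit cost 4 (adds 32)
total cost = 35

Minimum cost for 9 units: 35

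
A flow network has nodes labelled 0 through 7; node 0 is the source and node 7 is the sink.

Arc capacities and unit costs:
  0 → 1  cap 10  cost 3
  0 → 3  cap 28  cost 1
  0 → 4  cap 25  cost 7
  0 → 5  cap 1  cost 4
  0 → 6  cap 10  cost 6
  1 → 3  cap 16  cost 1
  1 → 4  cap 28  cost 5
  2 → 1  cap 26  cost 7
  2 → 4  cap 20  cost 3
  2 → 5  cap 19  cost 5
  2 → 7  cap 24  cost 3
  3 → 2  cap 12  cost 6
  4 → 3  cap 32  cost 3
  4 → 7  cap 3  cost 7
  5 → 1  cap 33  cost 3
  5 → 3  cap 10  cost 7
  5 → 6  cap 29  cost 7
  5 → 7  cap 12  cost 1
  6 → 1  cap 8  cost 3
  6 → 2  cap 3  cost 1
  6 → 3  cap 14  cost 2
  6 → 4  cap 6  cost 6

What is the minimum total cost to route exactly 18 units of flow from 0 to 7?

Minimum cost for 18 units: 183

shortest-cost path #1: 0→5→7 push 1 @ unit cost 5 (adds 5)
shortest-cost path #2: 0→3→2→7 push 12 @ unit cost 10 (adds 120)
shortest-cost path #3: 0→6→2→7 push 3 @ unit cost 10 (adds 30)
shortest-cost path #4: 0→4→7 push 2 @ unit cost 14 (adds 28)
total cost = 183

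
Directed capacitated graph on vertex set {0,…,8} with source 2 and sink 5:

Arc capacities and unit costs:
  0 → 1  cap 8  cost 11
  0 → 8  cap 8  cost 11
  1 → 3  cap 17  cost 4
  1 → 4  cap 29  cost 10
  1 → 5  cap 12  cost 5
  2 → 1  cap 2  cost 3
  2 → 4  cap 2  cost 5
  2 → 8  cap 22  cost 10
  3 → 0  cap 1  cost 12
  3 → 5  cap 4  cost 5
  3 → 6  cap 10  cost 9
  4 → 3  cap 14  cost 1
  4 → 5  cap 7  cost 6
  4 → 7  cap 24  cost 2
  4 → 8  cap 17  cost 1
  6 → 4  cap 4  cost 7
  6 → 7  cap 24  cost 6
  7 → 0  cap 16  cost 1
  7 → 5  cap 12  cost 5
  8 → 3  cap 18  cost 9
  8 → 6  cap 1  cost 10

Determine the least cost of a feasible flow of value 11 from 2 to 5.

Minimum cost for 11 units: 243

shortest-cost path #1: 2→1→5 push 2 @ unit cost 8 (adds 16)
shortest-cost path #2: 2→4→5 push 2 @ unit cost 11 (adds 22)
shortest-cost path #3: 2→8→3→5 push 4 @ unit cost 24 (adds 96)
shortest-cost path #4: 2→8→6→7→5 push 1 @ unit cost 31 (adds 31)
shortest-cost path #5: 2→8→3→6→7→5 push 2 @ unit cost 39 (adds 78)
total cost = 243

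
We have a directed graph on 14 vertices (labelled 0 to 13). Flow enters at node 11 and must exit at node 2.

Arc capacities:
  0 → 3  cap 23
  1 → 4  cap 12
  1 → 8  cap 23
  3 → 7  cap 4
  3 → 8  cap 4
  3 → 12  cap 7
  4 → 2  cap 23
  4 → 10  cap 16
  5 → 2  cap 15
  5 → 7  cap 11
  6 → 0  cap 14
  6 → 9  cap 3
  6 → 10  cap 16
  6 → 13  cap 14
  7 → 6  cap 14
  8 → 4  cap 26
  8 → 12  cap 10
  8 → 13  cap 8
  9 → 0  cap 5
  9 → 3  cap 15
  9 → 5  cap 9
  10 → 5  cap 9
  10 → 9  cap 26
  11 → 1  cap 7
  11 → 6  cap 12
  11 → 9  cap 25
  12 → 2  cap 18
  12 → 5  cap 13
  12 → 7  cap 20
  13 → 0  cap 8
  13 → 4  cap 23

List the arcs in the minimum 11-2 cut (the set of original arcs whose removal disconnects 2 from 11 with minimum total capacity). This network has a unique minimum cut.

Min-cut arcs: {(3,7), (3,8), (3,12), (9,5), (11,1), (11,6)} (total capacity 43)

augment #1: 11→1→4→2 push 7
augment #2: 11→9→5→2 push 9
augment #3: 11→6→10→5→2 push 6
augment #4: 11→6→13→4→2 push 6
augment #5: 11→9→3→12→2 push 7
augment #6: 11→9→3→8→4→2 push 4
augment #7: 11→9→3→7→6→13→4→2 push 4
max flow = 43; residual-reachable set from 11 gives S-side
cut edges (S→T): {(3,7), (3,8), (3,12), (9,5), (11,1), (11,6)} total cap 43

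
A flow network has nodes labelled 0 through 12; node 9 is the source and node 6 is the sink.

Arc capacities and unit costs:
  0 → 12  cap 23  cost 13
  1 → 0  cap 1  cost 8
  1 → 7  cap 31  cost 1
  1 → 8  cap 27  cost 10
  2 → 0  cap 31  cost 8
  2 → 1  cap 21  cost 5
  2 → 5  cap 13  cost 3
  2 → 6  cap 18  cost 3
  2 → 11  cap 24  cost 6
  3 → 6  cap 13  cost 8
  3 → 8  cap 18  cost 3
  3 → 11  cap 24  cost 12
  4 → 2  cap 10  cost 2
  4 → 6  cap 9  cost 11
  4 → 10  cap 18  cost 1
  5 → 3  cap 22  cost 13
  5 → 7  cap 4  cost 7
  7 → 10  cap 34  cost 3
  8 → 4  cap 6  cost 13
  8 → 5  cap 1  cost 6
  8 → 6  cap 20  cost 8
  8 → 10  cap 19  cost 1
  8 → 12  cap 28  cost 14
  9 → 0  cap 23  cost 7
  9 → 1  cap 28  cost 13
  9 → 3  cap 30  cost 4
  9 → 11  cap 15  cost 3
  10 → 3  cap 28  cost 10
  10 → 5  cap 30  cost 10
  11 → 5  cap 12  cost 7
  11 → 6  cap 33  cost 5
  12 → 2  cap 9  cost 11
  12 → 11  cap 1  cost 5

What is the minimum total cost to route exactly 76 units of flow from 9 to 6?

shortest-cost path #1: 9→11→6 push 15 @ unit cost 8 (adds 120)
shortest-cost path #2: 9→3→6 push 13 @ unit cost 12 (adds 156)
shortest-cost path #3: 9→3→8→6 push 17 @ unit cost 15 (adds 255)
shortest-cost path #4: 9→0→12→11→6 push 1 @ unit cost 30 (adds 30)
shortest-cost path #5: 9→1→8→6 push 3 @ unit cost 31 (adds 93)
shortest-cost path #6: 9→0→12→2→6 push 9 @ unit cost 34 (adds 306)
shortest-cost path #7: 9→1→8→3→11→6 push 17 @ unit cost 37 (adds 629)
shortest-cost path #8: 9→1→8→4→2→6 push 1 @ unit cost 41 (adds 41)
total cost = 1630

Minimum cost for 76 units: 1630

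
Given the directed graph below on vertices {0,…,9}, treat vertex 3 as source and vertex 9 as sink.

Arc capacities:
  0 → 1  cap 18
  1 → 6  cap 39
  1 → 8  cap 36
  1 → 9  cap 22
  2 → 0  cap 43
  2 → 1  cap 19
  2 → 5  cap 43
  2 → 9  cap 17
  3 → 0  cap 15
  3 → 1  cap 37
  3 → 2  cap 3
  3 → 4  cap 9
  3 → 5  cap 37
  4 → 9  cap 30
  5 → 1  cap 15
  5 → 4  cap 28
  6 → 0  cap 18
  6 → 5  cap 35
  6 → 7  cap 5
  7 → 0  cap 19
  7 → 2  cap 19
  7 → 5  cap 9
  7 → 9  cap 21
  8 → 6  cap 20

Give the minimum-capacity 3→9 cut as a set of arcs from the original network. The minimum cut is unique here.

augment #1: 3→1→9 push 22
augment #2: 3→2→9 push 3
augment #3: 3→4→9 push 9
augment #4: 3→5→4→9 push 21
augment #5: 3→1→6→7→9 push 5
max flow = 60; residual-reachable set from 3 gives S-side
cut edges (S→T): {(1,9), (3,2), (4,9), (6,7)} total cap 60

Min-cut arcs: {(1,9), (3,2), (4,9), (6,7)} (total capacity 60)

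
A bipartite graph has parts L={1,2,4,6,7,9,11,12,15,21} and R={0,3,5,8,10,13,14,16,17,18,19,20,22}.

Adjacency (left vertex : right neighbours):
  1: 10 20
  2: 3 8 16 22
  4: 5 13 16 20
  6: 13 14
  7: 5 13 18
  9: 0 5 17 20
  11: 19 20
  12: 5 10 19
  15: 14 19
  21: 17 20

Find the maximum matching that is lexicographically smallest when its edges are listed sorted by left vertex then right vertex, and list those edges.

Lex-smallest maximum matching: {(1,10), (2,3), (4,5), (6,13), (7,18), (9,0), (11,20), (12,19), (15,14), (21,17)}

|M| = 10 (so the lex-smallest maximum matching has 10 edges)
process left vertices in ascending order; for each, take the smallest-labelled available neighbour that still permits 10 edges overall, or leave it unmatched if none does
lex-smallest matching: {1-10, 2-3, 4-5, 6-13, 7-18, 9-0, 11-20, 12-19, 15-14, 21-17}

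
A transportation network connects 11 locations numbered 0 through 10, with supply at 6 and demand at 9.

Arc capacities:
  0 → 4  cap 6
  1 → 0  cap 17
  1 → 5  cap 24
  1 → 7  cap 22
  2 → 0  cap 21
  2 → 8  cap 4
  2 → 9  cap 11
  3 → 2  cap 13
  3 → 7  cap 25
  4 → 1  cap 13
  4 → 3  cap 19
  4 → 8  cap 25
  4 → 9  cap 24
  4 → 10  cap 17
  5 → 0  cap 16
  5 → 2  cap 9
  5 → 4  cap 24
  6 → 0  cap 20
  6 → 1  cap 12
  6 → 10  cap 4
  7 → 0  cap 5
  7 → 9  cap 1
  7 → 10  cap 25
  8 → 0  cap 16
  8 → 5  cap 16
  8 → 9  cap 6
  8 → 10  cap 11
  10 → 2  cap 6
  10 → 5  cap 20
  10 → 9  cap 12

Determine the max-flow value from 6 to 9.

augment #1: 6→10→9 bottleneck 4, total now 4
augment #2: 6→0→4→9 bottleneck 6, total now 10
augment #3: 6→1→7→9 bottleneck 1, total now 11
augment #4: 6→1→5→2→9 bottleneck 9, total now 20
augment #5: 6→1→5→4→9 bottleneck 2, total now 22

Maximum flow value: 22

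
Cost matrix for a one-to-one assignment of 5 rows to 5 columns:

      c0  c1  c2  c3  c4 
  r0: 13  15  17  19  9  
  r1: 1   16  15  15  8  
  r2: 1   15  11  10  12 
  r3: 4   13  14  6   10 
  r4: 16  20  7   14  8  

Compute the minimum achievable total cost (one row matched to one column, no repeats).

Minimum assignment cost: 37

optimal assignment: row0→col1 (cost 15), row1→col4 (cost 8), row2→col0 (cost 1), row3→col3 (cost 6), row4→col2 (cost 7)
total = 15 + 8 + 1 + 6 + 7 = 37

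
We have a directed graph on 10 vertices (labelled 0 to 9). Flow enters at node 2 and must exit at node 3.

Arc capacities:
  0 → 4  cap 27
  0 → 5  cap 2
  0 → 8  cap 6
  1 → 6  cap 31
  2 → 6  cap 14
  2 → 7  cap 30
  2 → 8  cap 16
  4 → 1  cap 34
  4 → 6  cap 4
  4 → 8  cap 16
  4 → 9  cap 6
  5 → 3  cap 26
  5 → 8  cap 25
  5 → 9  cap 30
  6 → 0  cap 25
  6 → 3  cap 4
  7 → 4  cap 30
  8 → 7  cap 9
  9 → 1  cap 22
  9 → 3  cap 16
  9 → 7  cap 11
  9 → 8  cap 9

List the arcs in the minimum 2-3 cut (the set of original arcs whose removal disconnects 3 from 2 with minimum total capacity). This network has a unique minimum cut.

augment #1: 2→6→3 push 4
augment #2: 2→6→0→5→3 push 2
augment #3: 2→7→4→9→3 push 6
max flow = 12; residual-reachable set from 2 gives S-side
cut edges (S→T): {(0,5), (4,9), (6,3)} total cap 12

Min-cut arcs: {(0,5), (4,9), (6,3)} (total capacity 12)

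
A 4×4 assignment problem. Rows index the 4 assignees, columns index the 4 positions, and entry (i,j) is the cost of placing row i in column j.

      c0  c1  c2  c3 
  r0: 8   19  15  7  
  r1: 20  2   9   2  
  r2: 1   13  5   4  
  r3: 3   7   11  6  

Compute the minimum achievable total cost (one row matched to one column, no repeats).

Minimum assignment cost: 17

optimal assignment: row0→col3 (cost 7), row1→col1 (cost 2), row2→col2 (cost 5), row3→col0 (cost 3)
total = 7 + 2 + 5 + 3 = 17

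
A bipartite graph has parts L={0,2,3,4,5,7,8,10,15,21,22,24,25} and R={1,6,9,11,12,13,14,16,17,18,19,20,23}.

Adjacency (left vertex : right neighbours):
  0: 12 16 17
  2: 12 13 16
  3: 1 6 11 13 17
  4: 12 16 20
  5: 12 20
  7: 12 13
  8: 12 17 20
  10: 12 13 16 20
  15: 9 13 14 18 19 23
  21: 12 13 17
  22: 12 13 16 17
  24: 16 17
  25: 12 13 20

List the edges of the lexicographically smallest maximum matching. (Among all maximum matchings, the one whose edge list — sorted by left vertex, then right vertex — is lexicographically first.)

|M| = 7 (so the lex-smallest maximum matching has 7 edges)
process left vertices in ascending order; for each, take the smallest-labelled available neighbour that still permits 7 edges overall, or leave it unmatched if none does
lex-smallest matching: {0-12, 2-13, 3-1, 4-16, 5-20, 8-17, 15-9}

Lex-smallest maximum matching: {(0,12), (2,13), (3,1), (4,16), (5,20), (8,17), (15,9)}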